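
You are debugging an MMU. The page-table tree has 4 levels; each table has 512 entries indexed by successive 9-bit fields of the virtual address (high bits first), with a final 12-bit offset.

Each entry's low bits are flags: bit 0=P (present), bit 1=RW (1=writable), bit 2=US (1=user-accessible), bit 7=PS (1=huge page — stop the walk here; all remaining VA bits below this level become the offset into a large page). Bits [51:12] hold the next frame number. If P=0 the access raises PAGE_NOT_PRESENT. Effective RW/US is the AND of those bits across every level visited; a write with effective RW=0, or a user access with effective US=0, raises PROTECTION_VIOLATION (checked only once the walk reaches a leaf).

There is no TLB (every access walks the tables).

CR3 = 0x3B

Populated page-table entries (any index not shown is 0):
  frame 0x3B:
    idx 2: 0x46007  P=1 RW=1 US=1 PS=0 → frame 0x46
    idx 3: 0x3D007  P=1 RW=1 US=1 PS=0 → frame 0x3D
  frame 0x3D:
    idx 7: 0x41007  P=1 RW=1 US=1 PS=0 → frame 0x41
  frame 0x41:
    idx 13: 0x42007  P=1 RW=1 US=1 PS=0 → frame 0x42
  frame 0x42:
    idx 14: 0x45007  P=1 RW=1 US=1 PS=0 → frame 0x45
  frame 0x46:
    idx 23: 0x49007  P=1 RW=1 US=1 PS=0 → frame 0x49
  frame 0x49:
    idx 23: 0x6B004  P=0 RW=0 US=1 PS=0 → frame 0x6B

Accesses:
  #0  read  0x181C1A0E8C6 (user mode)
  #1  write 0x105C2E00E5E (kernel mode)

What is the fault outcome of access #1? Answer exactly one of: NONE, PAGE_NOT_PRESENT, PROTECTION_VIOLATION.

Trace:
#0 VA=0x181C1A0E8C6 (r,user):
  L0 @0x3B[3] → 0x3D007  P=1,RW=1,US=1,PS=0
  L1 @0x3D[7] → 0x41007  P=1,RW=1,US=1,PS=0
  L2 @0x41[13] → 0x42007  P=1,RW=1,US=1,PS=0
  L3 @0x42[14] → 0x45007  P=1,RW=1,US=1,PS=0
  ✓ 0x458C6  — 4 lookups
#1 VA=0x105C2E00E5E (w,kernel):
  L0 @0x3B[2] → 0x46007  P=1,RW=1,US=1,PS=0
  L1 @0x46[23] → 0x49007  P=1,RW=1,US=1,PS=0
  L2 @0x49[23] → 0x6B004  P=0,RW=0,US=1,PS=0
  ✗ PAGE_NOT_PRESENT  [3 reads]

Access #1 fault: PAGE_NOT_PRESENT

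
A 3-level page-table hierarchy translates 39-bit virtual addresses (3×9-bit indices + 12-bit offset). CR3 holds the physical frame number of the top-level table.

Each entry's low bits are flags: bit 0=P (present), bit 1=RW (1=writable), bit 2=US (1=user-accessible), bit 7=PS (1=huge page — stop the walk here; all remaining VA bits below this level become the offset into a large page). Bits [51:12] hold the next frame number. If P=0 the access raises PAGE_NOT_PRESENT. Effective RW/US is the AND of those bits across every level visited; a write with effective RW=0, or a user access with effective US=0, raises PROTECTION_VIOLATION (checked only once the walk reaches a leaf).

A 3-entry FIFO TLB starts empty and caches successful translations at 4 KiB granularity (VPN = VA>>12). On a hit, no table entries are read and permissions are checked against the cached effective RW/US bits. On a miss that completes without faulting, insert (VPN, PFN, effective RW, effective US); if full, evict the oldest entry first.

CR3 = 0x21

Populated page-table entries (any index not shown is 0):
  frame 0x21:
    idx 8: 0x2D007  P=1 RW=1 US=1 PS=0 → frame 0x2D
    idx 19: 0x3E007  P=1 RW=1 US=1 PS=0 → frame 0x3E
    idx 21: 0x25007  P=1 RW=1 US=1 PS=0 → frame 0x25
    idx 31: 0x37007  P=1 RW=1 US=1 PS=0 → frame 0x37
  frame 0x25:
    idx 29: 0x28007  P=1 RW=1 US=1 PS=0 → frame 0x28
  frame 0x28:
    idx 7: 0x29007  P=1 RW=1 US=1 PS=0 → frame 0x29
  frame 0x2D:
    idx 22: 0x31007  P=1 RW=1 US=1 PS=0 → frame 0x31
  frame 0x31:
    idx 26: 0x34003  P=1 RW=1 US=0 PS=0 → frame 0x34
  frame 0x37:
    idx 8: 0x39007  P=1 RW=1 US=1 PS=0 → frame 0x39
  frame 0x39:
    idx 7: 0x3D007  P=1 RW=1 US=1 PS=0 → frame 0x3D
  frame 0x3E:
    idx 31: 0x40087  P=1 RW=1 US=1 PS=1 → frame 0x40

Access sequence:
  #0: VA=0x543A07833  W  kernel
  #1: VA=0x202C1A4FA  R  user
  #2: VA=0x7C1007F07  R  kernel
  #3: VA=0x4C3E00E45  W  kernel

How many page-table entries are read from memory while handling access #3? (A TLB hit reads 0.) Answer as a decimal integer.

Trace:
#0 VA=0x543A07833 (w,kernel):
  [0] read 0x21 idx=21: raw=0x25007 flags P=1 W=1 U=1 S=0
  [1] read 0x25 idx=29: raw=0x28007 flags P=1 W=1 U=1 S=0
  [2] read 0x28 idx=7: raw=0x29007 flags P=1 W=1 U=1 S=0
  ✓ 0x29833  — 3 lookups
#1 VA=0x202C1A4FA (r,user):
  [0] read 0x21 idx=8: raw=0x2D007 flags P=1 W=1 U=1 S=0
  [1] read 0x2D idx=22: raw=0x31007 flags P=1 W=1 U=1 S=0
  [2] read 0x31 idx=26: raw=0x34003 flags P=1 W=1 U=0 S=0
  ⇒ fault: PROTECTION_VIOLATION  — 3 lookups
#2 VA=0x7C1007F07 (r,kernel):
  [0] read 0x21 idx=31: raw=0x37007 flags P=1 W=1 U=1 S=0
  [1] read 0x37 idx=8: raw=0x39007 flags P=1 W=1 U=1 S=0
  [2] read 0x39 idx=7: raw=0x3D007 flags P=1 W=1 U=1 S=0
  ✓ 0x3DF07  — 3 lookups
#3 VA=0x4C3E00E45 (w,kernel):
  [0] read 0x21 idx=19: raw=0x3E007 flags P=1 W=1 U=1 S=0
  [1] read 0x3E idx=31: raw=0x40087 flags P=1 W=1 U=1 S=1
  ✓ 0x40E45 (huge @L1)  — 2 lookups

Entries read for #3: 2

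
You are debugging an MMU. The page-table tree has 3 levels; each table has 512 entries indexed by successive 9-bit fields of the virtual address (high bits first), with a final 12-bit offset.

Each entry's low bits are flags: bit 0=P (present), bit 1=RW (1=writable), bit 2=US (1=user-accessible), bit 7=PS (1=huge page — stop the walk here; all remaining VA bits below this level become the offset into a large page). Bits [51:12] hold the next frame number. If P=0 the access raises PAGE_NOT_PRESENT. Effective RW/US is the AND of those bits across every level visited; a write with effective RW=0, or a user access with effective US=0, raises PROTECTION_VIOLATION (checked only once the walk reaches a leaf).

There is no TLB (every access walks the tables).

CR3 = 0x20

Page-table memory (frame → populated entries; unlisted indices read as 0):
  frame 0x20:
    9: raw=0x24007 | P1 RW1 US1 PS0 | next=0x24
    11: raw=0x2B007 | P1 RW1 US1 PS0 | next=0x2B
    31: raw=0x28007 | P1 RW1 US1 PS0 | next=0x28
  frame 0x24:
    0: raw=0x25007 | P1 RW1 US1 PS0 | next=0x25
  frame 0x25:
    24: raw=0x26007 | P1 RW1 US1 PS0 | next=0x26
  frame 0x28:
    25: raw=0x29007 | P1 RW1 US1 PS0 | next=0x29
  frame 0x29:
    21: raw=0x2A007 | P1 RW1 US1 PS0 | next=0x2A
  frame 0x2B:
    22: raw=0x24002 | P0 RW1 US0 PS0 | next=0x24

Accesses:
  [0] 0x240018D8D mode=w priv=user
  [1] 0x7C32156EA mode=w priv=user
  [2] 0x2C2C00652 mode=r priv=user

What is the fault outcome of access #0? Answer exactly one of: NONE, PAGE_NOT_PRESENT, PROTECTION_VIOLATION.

Walk each access:
#0 VA=0x240018D8D (w,user):
  L0 @0x20[9] → 0x24007  P=1,RW=1,US=1,PS=0
  L1 @0x24[0] → 0x25007  P=1,RW=1,US=1,PS=0
  L2 @0x25[24] → 0x26007  P=1,RW=1,US=1,PS=0
  → PA=0x26D8D  (3 entries read)
#1 VA=0x7C32156EA (w,user):
  L0 @0x20[31] → 0x28007  P=1,RW=1,US=1,PS=0
  L1 @0x28[25] → 0x29007  P=1,RW=1,US=1,PS=0
  L2 @0x29[21] → 0x2A007  P=1,RW=1,US=1,PS=0
  → PA=0x2A6EA  (3 entries read)
#2 VA=0x2C2C00652 (r,user):
  L0 @0x20[11] → 0x2B007  P=1,RW=1,US=1,PS=0
  L1 @0x2B[22] → 0x24002  P=0,RW=1,US=0,PS=0
  → PAGE_NOT_PRESENT  (2 entries read)

Access #0 fault: NONE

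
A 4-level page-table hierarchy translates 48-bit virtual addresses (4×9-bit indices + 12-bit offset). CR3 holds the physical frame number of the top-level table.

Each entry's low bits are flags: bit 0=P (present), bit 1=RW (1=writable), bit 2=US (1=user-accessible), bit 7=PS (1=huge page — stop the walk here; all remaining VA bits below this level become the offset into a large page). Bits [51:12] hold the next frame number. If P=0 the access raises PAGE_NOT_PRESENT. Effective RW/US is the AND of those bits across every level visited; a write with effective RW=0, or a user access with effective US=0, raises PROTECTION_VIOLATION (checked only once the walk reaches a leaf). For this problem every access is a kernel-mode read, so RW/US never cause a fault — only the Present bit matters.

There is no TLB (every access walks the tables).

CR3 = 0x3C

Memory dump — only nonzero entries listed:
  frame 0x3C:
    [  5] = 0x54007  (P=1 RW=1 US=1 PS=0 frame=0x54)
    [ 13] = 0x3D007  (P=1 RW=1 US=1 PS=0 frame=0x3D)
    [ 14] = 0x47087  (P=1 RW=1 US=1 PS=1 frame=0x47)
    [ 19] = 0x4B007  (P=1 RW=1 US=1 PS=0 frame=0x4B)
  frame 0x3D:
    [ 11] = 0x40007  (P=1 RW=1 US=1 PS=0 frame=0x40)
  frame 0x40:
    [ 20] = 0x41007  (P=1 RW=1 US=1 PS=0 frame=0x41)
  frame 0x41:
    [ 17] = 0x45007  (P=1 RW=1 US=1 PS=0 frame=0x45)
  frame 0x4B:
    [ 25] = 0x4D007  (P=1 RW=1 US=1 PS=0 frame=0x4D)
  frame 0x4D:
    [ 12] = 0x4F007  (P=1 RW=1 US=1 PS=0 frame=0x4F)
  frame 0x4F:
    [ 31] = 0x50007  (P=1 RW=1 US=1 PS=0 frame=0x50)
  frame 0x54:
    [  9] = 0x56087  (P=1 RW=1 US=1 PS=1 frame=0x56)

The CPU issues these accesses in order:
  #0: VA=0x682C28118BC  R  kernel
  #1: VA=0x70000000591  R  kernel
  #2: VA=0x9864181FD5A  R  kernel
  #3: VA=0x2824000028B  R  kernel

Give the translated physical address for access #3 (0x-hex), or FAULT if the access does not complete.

Per-access translation:
#0 VA=0x682C28118BC (r,kernel):
  L0: frame=0x3C idx=13 entry=0x3D007 [P=1 RW=1 US=1 PS=0]
  L1: frame=0x3D idx=11 entry=0x40007 [P=1 RW=1 US=1 PS=0]
  L2: frame=0x40 idx=20 entry=0x41007 [P=1 RW=1 US=1 PS=0]
  L3: frame=0x41 idx=17 entry=0x45007 [P=1 RW=1 US=1 PS=0]
  ✓ 0x458BC  — 4 lookups
#1 VA=0x70000000591 (r,kernel):
  L0: frame=0x3C idx=14 entry=0x47087 [P=1 RW=1 US=1 PS=1]
  ✓ 0x47591 (huge @L0)  — 1 lookups
#2 VA=0x9864181FD5A (r,kernel):
  L0: frame=0x3C idx=19 entry=0x4B007 [P=1 RW=1 US=1 PS=0]
  L1: frame=0x4B idx=25 entry=0x4D007 [P=1 RW=1 US=1 PS=0]
  L2: frame=0x4D idx=12 entry=0x4F007 [P=1 RW=1 US=1 PS=0]
  L3: frame=0x4F idx=31 entry=0x50007 [P=1 RW=1 US=1 PS=0]
  ✓ 0x50D5A  — 4 lookups
#3 VA=0x2824000028B (r,kernel):
  L0: frame=0x3C idx=5 entry=0x54007 [P=1 RW=1 US=1 PS=0]
  L1: frame=0x54 idx=9 entry=0x56087 [P=1 RW=1 US=1 PS=1]
  ✓ 0x5628B (huge @L1)  — 2 lookups

Access #3 PA: 0x5628B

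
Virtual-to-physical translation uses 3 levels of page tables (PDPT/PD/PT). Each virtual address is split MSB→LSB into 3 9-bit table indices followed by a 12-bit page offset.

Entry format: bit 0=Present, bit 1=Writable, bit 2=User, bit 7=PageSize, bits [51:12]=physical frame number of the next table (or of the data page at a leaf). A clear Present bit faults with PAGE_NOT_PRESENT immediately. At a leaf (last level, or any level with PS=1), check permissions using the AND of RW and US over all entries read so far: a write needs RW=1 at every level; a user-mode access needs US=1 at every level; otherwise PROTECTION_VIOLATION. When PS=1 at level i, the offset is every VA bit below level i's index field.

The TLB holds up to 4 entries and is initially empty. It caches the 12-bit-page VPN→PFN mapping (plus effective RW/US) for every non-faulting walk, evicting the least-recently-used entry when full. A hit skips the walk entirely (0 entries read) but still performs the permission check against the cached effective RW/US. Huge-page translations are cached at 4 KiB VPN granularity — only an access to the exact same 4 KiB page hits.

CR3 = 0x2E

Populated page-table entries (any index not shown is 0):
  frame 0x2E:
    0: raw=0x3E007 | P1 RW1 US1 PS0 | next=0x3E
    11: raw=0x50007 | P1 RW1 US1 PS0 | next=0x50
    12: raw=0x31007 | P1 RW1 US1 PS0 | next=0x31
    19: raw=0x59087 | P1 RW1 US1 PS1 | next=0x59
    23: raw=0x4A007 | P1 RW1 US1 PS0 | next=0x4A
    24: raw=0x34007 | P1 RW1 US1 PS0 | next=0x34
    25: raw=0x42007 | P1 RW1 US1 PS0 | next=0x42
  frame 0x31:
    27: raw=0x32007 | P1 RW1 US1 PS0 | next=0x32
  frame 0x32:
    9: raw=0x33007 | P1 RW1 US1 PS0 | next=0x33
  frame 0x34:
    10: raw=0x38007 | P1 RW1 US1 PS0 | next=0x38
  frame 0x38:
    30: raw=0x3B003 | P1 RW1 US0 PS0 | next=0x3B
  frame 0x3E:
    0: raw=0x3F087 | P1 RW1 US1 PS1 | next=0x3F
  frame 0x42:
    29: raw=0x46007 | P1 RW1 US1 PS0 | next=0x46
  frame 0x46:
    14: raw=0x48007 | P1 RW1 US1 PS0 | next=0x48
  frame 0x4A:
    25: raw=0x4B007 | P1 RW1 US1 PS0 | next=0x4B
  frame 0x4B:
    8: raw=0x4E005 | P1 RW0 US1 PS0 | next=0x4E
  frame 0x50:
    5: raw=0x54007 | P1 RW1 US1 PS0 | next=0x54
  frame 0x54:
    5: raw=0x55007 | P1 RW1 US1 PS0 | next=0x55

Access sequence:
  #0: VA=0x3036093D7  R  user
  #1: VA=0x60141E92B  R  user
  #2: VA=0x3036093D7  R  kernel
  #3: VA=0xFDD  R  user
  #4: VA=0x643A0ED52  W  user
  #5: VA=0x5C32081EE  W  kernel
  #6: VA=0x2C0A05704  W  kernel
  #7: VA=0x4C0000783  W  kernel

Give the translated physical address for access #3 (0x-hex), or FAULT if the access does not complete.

Trace:
#0 VA=0x3036093D7 (r,user):
  lvl0: tbl 0x2E, slot 12 ⇒ 0x31007 (P1/RW1/US1/PS0)
  lvl1: tbl 0x31, slot 27 ⇒ 0x32007 (P1/RW1/US1/PS0)
  lvl2: tbl 0x32, slot 9 ⇒ 0x33007 (P1/RW1/US1/PS0)
  ✓ 0x333D7  — 3 lookups
#1 VA=0x60141E92B (r,user):
  lvl0: tbl 0x2E, slot 24 ⇒ 0x34007 (P1/RW1/US1/PS0)
  lvl1: tbl 0x34, slot 10 ⇒ 0x38007 (P1/RW1/US1/PS0)
  lvl2: tbl 0x38, slot 30 ⇒ 0x3B003 (P1/RW1/US0/PS0)
  ✗ PROTECTION_VIOLATION  [3 reads]
#2 VA=0x3036093D7 (r,kernel):
  TLB hit vpn=0x303609 → PA=0x333D7
#3 VA=0xFDD (r,user):
  lvl0: tbl 0x2E, slot 0 ⇒ 0x3E007 (P1/RW1/US1/PS0)
  lvl1: tbl 0x3E, slot 0 ⇒ 0x3F087 (P1/RW1/US1/PS1)
  ✓ 0x3FFDD (huge @L1)  — 2 lookups
#4 VA=0x643A0ED52 (w,user):
  lvl0: tbl 0x2E, slot 25 ⇒ 0x42007 (P1/RW1/US1/PS0)
  lvl1: tbl 0x42, slot 29 ⇒ 0x46007 (P1/RW1/US1/PS0)
  lvl2: tbl 0x46, slot 14 ⇒ 0x48007 (P1/RW1/US1/PS0)
  ✓ 0x48D52  — 3 lookups
#5 VA=0x5C32081EE (w,kernel):
  lvl0: tbl 0x2E, slot 23 ⇒ 0x4A007 (P1/RW1/US1/PS0)
  lvl1: tbl 0x4A, slot 25 ⇒ 0x4B007 (P1/RW1/US1/PS0)
  lvl2: tbl 0x4B, slot 8 ⇒ 0x4E005 (P1/RW0/US1/PS0)
  ✗ PROTECTION_VIOLATION  [3 reads]
#6 VA=0x2C0A05704 (w,kernel):
  lvl0: tbl 0x2E, slot 11 ⇒ 0x50007 (P1/RW1/US1/PS0)
  lvl1: tbl 0x50, slot 5 ⇒ 0x54007 (P1/RW1/US1/PS0)
  lvl2: tbl 0x54, slot 5 ⇒ 0x55007 (P1/RW1/US1/PS0)
  ✓ 0x55704  — 3 lookups
#7 VA=0x4C0000783 (w,kernel):
  lvl0: tbl 0x2E, slot 19 ⇒ 0x59087 (P1/RW1/US1/PS1)
  ✓ 0x59783 (huge @L0)  — 1 lookups

Access #3 PA: 0x3FFDD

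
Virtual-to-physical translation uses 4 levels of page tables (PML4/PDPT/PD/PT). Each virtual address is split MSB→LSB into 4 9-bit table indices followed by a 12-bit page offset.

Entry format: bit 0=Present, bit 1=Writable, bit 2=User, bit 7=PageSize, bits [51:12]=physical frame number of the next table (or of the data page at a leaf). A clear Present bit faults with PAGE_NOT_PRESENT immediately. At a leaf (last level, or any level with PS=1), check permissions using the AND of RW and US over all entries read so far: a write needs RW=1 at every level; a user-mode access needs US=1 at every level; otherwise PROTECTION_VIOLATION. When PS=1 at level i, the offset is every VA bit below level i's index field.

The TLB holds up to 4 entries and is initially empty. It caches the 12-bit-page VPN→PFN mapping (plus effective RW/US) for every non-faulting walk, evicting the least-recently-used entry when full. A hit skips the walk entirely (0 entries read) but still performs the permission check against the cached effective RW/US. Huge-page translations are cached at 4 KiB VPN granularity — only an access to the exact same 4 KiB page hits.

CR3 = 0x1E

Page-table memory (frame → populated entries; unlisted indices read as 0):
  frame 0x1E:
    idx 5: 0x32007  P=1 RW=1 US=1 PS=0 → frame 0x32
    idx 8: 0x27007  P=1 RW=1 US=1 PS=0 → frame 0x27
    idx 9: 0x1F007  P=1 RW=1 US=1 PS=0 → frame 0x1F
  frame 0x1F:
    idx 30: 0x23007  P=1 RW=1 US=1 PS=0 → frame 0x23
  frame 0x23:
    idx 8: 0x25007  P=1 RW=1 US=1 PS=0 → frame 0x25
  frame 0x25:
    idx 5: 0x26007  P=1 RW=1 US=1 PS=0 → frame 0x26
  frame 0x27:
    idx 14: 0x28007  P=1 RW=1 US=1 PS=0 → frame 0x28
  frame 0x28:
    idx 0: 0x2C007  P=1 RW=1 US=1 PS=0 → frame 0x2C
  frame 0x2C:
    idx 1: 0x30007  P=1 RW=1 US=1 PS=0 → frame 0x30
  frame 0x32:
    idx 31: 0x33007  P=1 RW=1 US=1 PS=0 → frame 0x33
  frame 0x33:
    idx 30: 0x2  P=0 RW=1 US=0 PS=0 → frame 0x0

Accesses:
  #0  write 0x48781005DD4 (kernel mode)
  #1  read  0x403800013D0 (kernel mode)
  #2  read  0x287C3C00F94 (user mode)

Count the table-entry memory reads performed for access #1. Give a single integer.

Walk each access:
#0 VA=0x48781005DD4 (w,kernel):
  L0: frame=0x1E idx=9 entry=0x1F007 [P=1 RW=1 US=1 PS=0]
  L1: frame=0x1F idx=30 entry=0x23007 [P=1 RW=1 US=1 PS=0]
  L2: frame=0x23 idx=8 entry=0x25007 [P=1 RW=1 US=1 PS=0]
  L3: frame=0x25 idx=5 entry=0x26007 [P=1 RW=1 US=1 PS=0]
  ⇒ phys 0x26DD4  [4 reads]
#1 VA=0x403800013D0 (r,kernel):
  L0: frame=0x1E idx=8 entry=0x27007 [P=1 RW=1 US=1 PS=0]
  L1: frame=0x27 idx=14 entry=0x28007 [P=1 RW=1 US=1 PS=0]
  L2: frame=0x28 idx=0 entry=0x2C007 [P=1 RW=1 US=1 PS=0]
  L3: frame=0x2C idx=1 entry=0x30007 [P=1 RW=1 US=1 PS=0]
  ⇒ phys 0x303D0  [4 reads]
#2 VA=0x287C3C00F94 (r,user):
  L0: frame=0x1E idx=5 entry=0x32007 [P=1 RW=1 US=1 PS=0]
  L1: frame=0x32 idx=31 entry=0x33007 [P=1 RW=1 US=1 PS=0]
  L2: frame=0x33 idx=30 entry=0x2 [P=0 RW=1 US=0 PS=0]
  ✗ PAGE_NOT_PRESENT  [3 reads]

Entries read for #1: 4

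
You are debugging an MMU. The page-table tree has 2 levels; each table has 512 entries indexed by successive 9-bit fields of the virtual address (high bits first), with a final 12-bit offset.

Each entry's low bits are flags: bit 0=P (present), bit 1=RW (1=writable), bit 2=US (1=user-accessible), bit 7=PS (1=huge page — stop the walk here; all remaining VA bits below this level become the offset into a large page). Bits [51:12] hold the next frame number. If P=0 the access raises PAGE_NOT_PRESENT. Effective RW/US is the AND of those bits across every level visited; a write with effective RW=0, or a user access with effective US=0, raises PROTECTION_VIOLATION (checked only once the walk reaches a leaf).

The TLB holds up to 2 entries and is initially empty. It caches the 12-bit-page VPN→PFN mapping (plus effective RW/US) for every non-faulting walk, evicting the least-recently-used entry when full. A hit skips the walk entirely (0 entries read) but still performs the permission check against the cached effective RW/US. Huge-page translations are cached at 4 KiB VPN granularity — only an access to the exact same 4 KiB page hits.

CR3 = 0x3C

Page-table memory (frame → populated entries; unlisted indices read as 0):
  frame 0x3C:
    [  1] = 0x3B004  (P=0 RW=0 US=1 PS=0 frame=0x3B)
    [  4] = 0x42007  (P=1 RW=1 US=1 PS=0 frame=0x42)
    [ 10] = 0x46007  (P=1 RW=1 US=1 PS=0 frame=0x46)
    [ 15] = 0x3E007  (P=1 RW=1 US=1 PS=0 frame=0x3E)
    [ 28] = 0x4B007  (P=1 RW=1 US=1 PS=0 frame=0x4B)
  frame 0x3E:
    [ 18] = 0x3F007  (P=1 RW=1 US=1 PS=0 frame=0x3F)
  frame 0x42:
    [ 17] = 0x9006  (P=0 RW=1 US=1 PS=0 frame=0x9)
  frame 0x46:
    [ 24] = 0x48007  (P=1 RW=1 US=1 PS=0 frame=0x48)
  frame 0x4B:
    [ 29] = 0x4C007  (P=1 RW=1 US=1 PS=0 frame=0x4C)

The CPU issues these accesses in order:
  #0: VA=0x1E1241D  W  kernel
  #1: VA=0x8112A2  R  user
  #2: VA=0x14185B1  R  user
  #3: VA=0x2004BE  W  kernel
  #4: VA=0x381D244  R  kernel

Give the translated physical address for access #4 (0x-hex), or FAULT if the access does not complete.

Per-access translation:
#0 VA=0x1E1241D (w,kernel):
  L0: frame=0x3C idx=15 entry=0x3E007 [P=1 RW=1 US=1 PS=0]
  L1: frame=0x3E idx=18 entry=0x3F007 [P=1 RW=1 US=1 PS=0]
  → PA=0x3F41D  (2 entries read)
#1 VA=0x8112A2 (r,user):
  L0: frame=0x3C idx=4 entry=0x42007 [P=1 RW=1 US=1 PS=0]
  L1: frame=0x42 idx=17 entry=0x9006 [P=0 RW=1 US=1 PS=0]
  → PAGE_NOT_PRESENT  (2 entries read)
#2 VA=0x14185B1 (r,user):
  L0: frame=0x3C idx=10 entry=0x46007 [P=1 RW=1 US=1 PS=0]
  L1: frame=0x46 idx=24 entry=0x48007 [P=1 RW=1 US=1 PS=0]
  → PA=0x485B1  (2 entries read)
#3 VA=0x2004BE (w,kernel):
  L0: frame=0x3C idx=1 entry=0x3B004 [P=0 RW=0 US=1 PS=0]
  → PAGE_NOT_PRESENT  (1 entries read)
#4 VA=0x381D244 (r,kernel):
  L0: frame=0x3C idx=28 entry=0x4B007 [P=1 RW=1 US=1 PS=0]
  L1: frame=0x4B idx=29 entry=0x4C007 [P=1 RW=1 US=1 PS=0]
  → PA=0x4C244  (2 entries read)

Access #4 PA: 0x4C244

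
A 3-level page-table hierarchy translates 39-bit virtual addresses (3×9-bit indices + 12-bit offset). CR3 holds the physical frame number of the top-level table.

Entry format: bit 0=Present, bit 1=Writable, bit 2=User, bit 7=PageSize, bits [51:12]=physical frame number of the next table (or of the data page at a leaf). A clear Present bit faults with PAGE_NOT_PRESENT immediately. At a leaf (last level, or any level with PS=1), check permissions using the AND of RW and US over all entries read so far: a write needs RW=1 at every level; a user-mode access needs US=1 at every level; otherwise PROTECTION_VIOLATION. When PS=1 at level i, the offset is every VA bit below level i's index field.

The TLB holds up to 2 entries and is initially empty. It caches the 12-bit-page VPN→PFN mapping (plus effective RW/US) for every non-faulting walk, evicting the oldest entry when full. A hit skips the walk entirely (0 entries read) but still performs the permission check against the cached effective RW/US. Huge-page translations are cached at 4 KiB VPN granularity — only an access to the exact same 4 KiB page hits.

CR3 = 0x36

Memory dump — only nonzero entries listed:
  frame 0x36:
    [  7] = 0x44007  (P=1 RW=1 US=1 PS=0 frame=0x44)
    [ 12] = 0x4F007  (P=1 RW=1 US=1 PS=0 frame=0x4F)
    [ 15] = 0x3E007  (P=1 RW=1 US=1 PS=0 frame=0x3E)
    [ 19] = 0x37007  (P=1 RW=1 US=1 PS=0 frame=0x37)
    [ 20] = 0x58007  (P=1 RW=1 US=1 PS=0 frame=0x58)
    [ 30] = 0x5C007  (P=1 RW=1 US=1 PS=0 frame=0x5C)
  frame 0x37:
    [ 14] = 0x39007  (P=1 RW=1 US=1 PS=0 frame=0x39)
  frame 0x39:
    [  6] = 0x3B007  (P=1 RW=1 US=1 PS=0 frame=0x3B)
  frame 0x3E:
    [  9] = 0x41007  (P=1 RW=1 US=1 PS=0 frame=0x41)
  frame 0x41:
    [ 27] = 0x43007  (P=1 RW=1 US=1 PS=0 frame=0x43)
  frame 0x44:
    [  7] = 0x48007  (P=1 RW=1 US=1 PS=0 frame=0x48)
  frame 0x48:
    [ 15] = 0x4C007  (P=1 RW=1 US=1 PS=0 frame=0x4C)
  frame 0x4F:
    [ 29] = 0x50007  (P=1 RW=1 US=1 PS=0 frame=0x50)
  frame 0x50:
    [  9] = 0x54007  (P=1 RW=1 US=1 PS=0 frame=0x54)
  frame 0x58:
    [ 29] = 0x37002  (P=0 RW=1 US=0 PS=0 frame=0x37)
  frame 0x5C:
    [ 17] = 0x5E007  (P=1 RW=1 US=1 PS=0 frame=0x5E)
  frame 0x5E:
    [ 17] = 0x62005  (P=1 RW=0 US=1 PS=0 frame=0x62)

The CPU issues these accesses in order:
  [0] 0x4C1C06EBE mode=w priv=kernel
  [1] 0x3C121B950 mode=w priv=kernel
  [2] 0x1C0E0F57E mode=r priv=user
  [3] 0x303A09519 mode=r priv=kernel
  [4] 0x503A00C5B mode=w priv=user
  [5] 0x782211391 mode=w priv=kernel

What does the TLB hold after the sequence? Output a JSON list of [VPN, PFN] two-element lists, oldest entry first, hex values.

Per-access translation:
#0 VA=0x4C1C06EBE (w,kernel):
  lvl0: tbl 0x36, slot 19 ⇒ 0x37007 (P1/RW1/US1/PS0)
  lvl1: tbl 0x37, slot 14 ⇒ 0x39007 (P1/RW1/US1/PS0)
  lvl2: tbl 0x39, slot 6 ⇒ 0x3B007 (P1/RW1/US1/PS0)
  → PA=0x3BEBE  (3 entries read)
#1 VA=0x3C121B950 (w,kernel):
  lvl0: tbl 0x36, slot 15 ⇒ 0x3E007 (P1/RW1/US1/PS0)
  lvl1: tbl 0x3E, slot 9 ⇒ 0x41007 (P1/RW1/US1/PS0)
  lvl2: tbl 0x41, slot 27 ⇒ 0x43007 (P1/RW1/US1/PS0)
  → PA=0x43950  (3 entries read)
#2 VA=0x1C0E0F57E (r,user):
  lvl0: tbl 0x36, slot 7 ⇒ 0x44007 (P1/RW1/US1/PS0)
  lvl1: tbl 0x44, slot 7 ⇒ 0x48007 (P1/RW1/US1/PS0)
  lvl2: tbl 0x48, slot 15 ⇒ 0x4C007 (P1/RW1/US1/PS0)
  → PA=0x4C57E  (3 entries read)
#3 VA=0x303A09519 (r,kernel):
  lvl0: tbl 0x36, slot 12 ⇒ 0x4F007 (P1/RW1/US1/PS0)
  lvl1: tbl 0x4F, slot 29 ⇒ 0x50007 (P1/RW1/US1/PS0)
  lvl2: tbl 0x50, slot 9 ⇒ 0x54007 (P1/RW1/US1/PS0)
  → PA=0x54519  (3 entries read)
#4 VA=0x503A00C5B (w,user):
  lvl0: tbl 0x36, slot 20 ⇒ 0x58007 (P1/RW1/US1/PS0)
  lvl1: tbl 0x58, slot 29 ⇒ 0x37002 (P0/RW1/US0/PS0)
  → PAGE_NOT_PRESENT  (2 entries read)
#5 VA=0x782211391 (w,kernel):
  lvl0: tbl 0x36, slot 30 ⇒ 0x5C007 (P1/RW1/US1/PS0)
  lvl1: tbl 0x5C, slot 17 ⇒ 0x5E007 (P1/RW1/US1/PS0)
  lvl2: tbl 0x5E, slot 17 ⇒ 0x62005 (P1/RW0/US1/PS0)
  → PROTECTION_VIOLATION  (3 entries read)

TLB: [["0x1C0E0F", "0x4C"], ["0x303A09", "0x54"]]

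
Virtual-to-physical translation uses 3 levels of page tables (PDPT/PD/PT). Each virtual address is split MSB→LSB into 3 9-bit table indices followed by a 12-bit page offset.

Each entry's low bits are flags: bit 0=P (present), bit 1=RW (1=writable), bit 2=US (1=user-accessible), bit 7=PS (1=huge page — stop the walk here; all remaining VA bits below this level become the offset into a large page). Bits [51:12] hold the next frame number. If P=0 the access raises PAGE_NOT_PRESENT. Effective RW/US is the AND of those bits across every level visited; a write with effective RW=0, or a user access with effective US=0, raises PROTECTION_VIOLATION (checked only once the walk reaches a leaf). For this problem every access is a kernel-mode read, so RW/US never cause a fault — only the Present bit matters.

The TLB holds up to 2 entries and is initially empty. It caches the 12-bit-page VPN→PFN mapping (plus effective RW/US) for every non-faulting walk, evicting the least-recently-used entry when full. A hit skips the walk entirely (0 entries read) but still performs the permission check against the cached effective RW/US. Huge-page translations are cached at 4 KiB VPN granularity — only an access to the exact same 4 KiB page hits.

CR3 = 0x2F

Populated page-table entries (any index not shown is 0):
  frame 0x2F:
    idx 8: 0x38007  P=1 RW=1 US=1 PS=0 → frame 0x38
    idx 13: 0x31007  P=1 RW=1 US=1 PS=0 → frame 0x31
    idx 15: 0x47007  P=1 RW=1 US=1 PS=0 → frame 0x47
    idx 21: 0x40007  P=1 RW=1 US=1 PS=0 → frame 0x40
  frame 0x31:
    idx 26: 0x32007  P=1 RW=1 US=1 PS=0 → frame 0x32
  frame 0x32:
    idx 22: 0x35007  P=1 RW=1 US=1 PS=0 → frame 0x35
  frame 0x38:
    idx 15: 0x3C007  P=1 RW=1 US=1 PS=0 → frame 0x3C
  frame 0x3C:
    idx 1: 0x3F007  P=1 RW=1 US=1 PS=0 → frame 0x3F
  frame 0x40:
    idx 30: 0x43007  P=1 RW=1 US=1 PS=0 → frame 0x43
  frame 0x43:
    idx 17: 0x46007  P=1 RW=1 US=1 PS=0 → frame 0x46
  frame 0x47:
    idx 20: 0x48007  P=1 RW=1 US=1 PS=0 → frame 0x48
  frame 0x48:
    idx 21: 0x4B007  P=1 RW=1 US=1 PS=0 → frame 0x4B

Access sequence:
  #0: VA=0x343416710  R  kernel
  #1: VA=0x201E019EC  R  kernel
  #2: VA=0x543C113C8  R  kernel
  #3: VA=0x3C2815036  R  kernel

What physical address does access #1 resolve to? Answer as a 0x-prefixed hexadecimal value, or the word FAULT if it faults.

Walk each access:
#0 VA=0x343416710 (r,kernel):
  [0] read 0x2F idx=13: raw=0x31007 flags P=1 W=1 U=1 S=0
  [1] read 0x31 idx=26: raw=0x32007 flags P=1 W=1 U=1 S=0
  [2] read 0x32 idx=22: raw=0x35007 flags P=1 W=1 U=1 S=0
  ✓ 0x35710  — 3 lookups
#1 VA=0x201E019EC (r,kernel):
  [0] read 0x2F idx=8: raw=0x38007 flags P=1 W=1 U=1 S=0
  [1] read 0x38 idx=15: raw=0x3C007 flags P=1 W=1 U=1 S=0
  [2] read 0x3C idx=1: raw=0x3F007 flags P=1 W=1 U=1 S=0
  ✓ 0x3F9EC  — 3 lookups
#2 VA=0x543C113C8 (r,kernel):
  [0] read 0x2F idx=21: raw=0x40007 flags P=1 W=1 U=1 S=0
  [1] read 0x40 idx=30: raw=0x43007 flags P=1 W=1 U=1 S=0
  [2] read 0x43 idx=17: raw=0x46007 flags P=1 W=1 U=1 S=0
  ✓ 0x463C8  — 3 lookups
#3 VA=0x3C2815036 (r,kernel):
  [0] read 0x2F idx=15: raw=0x47007 flags P=1 W=1 U=1 S=0
  [1] read 0x47 idx=20: raw=0x48007 flags P=1 W=1 U=1 S=0
  [2] read 0x48 idx=21: raw=0x4B007 flags P=1 W=1 U=1 S=0
  ✓ 0x4B036  — 3 lookups

Access #1 PA: 0x3F9EC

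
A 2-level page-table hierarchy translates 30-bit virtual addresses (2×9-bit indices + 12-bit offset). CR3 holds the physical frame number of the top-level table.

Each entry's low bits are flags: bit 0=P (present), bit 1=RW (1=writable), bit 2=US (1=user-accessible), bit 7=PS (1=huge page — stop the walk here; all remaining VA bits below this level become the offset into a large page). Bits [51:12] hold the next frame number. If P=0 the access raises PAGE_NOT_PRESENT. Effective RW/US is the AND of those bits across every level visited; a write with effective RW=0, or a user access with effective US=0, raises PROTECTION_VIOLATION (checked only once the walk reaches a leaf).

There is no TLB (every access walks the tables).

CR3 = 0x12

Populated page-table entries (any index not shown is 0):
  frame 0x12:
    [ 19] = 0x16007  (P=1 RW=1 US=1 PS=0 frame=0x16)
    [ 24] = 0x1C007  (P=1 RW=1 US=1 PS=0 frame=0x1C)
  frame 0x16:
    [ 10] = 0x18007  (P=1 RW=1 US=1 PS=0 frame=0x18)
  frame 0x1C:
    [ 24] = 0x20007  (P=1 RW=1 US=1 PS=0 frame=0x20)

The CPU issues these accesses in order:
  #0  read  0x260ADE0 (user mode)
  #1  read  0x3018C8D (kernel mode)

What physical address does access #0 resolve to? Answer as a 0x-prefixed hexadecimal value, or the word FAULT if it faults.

Walk each access:
#0 VA=0x260ADE0 (r,user):
  L0 @0x12[19] → 0x16007  P=1,RW=1,US=1,PS=0
  L1 @0x16[10] → 0x18007  P=1,RW=1,US=1,PS=0
  ✓ 0x18DE0  — 2 lookups
#1 VA=0x3018C8D (r,kernel):
  L0 @0x12[24] → 0x1C007  P=1,RW=1,US=1,PS=0
  L1 @0x1C[24] → 0x20007  P=1,RW=1,US=1,PS=0
  ✓ 0x20C8D  — 2 lookups

Access #0 PA: 0x18DE0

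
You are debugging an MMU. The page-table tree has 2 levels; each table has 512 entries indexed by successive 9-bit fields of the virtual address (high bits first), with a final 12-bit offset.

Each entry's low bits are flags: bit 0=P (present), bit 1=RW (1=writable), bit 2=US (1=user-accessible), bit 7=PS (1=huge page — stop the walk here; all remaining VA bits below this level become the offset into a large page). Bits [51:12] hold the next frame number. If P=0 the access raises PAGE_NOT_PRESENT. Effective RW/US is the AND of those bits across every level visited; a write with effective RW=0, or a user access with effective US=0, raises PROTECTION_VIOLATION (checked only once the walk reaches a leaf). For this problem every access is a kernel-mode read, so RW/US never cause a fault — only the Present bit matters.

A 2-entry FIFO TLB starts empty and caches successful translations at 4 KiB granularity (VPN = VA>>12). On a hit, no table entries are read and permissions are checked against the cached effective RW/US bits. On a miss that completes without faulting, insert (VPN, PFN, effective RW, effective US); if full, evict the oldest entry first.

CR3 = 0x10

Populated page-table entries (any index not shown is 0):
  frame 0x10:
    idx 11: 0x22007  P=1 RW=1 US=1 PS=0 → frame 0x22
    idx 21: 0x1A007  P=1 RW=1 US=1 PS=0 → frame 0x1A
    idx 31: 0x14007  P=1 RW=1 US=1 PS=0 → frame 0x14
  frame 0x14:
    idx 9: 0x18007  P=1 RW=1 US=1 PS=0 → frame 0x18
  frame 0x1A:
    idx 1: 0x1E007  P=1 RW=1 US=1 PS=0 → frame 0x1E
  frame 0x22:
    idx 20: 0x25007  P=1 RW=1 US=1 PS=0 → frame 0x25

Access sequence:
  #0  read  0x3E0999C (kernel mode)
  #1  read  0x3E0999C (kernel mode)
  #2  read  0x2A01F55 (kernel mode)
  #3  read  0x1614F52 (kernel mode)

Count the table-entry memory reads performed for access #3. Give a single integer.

Walk each access:
#0 VA=0x3E0999C (r,kernel):
  lvl0: tbl 0x10, slot 31 ⇒ 0x14007 (P1/RW1/US1/PS0)
  lvl1: tbl 0x14, slot 9 ⇒ 0x18007 (P1/RW1/US1/PS0)
  ⇒ phys 0x1899C  [2 reads]
#1 VA=0x3E0999C (r,kernel):
  TLB hit vpn=0x3E09 → PA=0x1899C
#2 VA=0x2A01F55 (r,kernel):
  lvl0: tbl 0x10, slot 21 ⇒ 0x1A007 (P1/RW1/US1/PS0)
  lvl1: tbl 0x1A, slot 1 ⇒ 0x1E007 (P1/RW1/US1/PS0)
  ⇒ phys 0x1EF55  [2 reads]
#3 VA=0x1614F52 (r,kernel):
  lvl0: tbl 0x10, slot 11 ⇒ 0x22007 (P1/RW1/US1/PS0)
  lvl1: tbl 0x22, slot 20 ⇒ 0x25007 (P1/RW1/US1/PS0)
  ⇒ phys 0x25F52  [2 reads]

Entries read for #3: 2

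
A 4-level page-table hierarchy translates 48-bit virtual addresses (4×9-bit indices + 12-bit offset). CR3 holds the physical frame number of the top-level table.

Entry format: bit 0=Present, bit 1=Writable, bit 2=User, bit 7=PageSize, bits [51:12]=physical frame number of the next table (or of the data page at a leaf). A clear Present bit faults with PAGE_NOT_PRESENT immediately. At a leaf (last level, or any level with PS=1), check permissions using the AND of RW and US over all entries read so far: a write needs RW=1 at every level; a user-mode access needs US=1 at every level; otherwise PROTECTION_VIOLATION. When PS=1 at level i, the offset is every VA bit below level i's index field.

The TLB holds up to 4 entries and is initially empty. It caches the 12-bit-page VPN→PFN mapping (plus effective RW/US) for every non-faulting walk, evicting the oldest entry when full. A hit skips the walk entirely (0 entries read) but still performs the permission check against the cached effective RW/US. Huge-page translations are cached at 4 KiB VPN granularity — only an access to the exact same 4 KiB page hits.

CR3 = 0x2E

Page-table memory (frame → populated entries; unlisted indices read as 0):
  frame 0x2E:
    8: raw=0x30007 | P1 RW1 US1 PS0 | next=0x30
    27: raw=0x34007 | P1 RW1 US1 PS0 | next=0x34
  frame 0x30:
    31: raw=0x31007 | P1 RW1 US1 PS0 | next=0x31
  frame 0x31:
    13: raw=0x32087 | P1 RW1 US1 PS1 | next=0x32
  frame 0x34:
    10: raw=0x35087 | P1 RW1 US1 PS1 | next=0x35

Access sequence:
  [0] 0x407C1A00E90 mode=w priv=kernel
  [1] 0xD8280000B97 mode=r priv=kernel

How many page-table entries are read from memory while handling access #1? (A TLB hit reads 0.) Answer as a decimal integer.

Trace:
#0 VA=0x407C1A00E90 (w,kernel):
  L0 @0x2E[8] → 0x30007  P=1,RW=1,US=1,PS=0
  L1 @0x30[31] → 0x31007  P=1,RW=1,US=1,PS=0
  L2 @0x31[13] → 0x32087  P=1,RW=1,US=1,PS=1
  ✓ 0x32E90 (huge @L2)  — 3 lookups
#1 VA=0xD8280000B97 (r,kernel):
  L0 @0x2E[27] → 0x34007  P=1,RW=1,US=1,PS=0
  L1 @0x34[10] → 0x35087  P=1,RW=1,US=1,PS=1
  ✓ 0x35B97 (huge @L1)  — 2 lookups

Entries read for #1: 2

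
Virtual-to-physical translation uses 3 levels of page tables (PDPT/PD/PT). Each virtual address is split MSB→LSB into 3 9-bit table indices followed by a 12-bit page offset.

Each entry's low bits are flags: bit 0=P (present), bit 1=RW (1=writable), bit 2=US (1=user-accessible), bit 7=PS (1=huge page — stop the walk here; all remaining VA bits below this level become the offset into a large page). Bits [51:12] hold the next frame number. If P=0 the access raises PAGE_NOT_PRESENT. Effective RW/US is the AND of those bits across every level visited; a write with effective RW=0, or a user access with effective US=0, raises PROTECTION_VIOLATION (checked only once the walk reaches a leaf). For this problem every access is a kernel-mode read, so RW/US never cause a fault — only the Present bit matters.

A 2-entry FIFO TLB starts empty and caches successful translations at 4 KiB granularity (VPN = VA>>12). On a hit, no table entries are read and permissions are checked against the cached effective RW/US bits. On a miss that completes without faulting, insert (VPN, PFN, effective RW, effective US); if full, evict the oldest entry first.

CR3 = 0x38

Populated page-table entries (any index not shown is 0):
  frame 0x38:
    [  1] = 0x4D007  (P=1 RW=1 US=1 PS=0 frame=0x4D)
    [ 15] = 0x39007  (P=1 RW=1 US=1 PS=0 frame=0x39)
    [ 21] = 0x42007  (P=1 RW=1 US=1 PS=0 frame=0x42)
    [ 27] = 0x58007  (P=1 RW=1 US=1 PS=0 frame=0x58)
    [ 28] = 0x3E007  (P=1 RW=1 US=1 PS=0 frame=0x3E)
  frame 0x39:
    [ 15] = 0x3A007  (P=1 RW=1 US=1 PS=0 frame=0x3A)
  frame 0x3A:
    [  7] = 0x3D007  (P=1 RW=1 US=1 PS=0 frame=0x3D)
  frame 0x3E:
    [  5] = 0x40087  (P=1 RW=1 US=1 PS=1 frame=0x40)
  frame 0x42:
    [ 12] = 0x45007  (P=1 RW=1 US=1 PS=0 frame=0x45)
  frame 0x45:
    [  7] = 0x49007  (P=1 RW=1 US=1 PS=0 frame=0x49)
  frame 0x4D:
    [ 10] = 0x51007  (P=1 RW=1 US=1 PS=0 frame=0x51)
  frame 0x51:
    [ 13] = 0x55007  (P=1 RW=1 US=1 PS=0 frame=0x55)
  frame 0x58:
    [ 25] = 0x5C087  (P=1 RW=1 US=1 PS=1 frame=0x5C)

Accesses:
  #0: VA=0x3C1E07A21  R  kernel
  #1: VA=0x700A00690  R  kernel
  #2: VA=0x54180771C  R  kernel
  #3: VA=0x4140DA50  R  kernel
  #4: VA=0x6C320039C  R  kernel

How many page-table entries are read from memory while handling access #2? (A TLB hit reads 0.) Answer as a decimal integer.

Trace:
#0 VA=0x3C1E07A21 (r,kernel):
  L0: frame=0x38 idx=15 entry=0x39007 [P=1 RW=1 US=1 PS=0]
  L1: frame=0x39 idx=15 entry=0x3A007 [P=1 RW=1 US=1 PS=0]
  L2: frame=0x3A idx=7 entry=0x3D007 [P=1 RW=1 US=1 PS=0]
  ✓ 0x3DA21  — 3 lookups
#1 VA=0x700A00690 (r,kernel):
  L0: frame=0x38 idx=28 entry=0x3E007 [P=1 RW=1 US=1 PS=0]
  L1: frame=0x3E idx=5 entry=0x40087 [P=1 RW=1 US=1 PS=1]
  ✓ 0x40690 (huge @L1)  — 2 lookups
#2 VA=0x54180771C (r,kernel):
  L0: frame=0x38 idx=21 entry=0x42007 [P=1 RW=1 US=1 PS=0]
  L1: frame=0x42 idx=12 entry=0x45007 [P=1 RW=1 US=1 PS=0]
  L2: frame=0x45 idx=7 entry=0x49007 [P=1 RW=1 US=1 PS=0]
  ✓ 0x4971C  — 3 lookups
#3 VA=0x4140DA50 (r,kernel):
  L0: frame=0x38 idx=1 entry=0x4D007 [P=1 RW=1 US=1 PS=0]
  L1: frame=0x4D idx=10 entry=0x51007 [P=1 RW=1 US=1 PS=0]
  L2: frame=0x51 idx=13 entry=0x55007 [P=1 RW=1 US=1 PS=0]
  ✓ 0x55A50  — 3 lookups
#4 VA=0x6C320039C (r,kernel):
  L0: frame=0x38 idx=27 entry=0x58007 [P=1 RW=1 US=1 PS=0]
  L1: frame=0x58 idx=25 entry=0x5C087 [P=1 RW=1 US=1 PS=1]
  ✓ 0x5C39C (huge @L1)  — 2 lookups

Entries read for #2: 3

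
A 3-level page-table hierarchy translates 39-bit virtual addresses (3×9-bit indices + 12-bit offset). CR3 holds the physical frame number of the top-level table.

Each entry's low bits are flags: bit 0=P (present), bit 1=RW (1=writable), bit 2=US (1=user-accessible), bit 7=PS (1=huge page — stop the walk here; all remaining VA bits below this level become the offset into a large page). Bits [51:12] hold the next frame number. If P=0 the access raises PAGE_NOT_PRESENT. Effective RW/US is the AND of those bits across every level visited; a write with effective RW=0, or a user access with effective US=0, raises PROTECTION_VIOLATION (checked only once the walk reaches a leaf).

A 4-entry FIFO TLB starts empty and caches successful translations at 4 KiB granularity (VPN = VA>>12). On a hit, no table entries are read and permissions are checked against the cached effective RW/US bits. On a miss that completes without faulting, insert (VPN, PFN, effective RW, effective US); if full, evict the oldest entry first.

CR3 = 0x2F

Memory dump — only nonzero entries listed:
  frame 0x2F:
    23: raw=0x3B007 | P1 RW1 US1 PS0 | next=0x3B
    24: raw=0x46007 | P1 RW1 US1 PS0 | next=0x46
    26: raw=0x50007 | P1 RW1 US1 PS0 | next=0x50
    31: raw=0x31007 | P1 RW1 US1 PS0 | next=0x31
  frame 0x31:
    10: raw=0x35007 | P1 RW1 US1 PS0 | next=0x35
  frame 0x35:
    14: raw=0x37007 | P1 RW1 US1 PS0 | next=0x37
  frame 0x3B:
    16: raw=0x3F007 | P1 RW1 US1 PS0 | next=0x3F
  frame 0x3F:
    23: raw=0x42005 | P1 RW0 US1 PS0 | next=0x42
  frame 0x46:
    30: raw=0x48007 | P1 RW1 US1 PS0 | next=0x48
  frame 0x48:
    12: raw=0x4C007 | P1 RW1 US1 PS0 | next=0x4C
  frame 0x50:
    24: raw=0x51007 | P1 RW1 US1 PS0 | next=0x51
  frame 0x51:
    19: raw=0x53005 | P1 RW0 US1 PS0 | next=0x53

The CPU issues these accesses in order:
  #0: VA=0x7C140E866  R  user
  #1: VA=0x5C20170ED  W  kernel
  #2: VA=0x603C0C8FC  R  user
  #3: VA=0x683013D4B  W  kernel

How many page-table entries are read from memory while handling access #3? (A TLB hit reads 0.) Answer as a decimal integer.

Walk each access:
#0 VA=0x7C140E866 (r,user):
  L0: frame=0x2F idx=31 entry=0x31007 [P=1 RW=1 US=1 PS=0]
  L1: frame=0x31 idx=10 entry=0x35007 [P=1 RW=1 US=1 PS=0]
  L2: frame=0x35 idx=14 entry=0x37007 [P=1 RW=1 US=1 PS=0]
  ⇒ phys 0x37866  [3 reads]
#1 VA=0x5C20170ED (w,kernel):
  L0: frame=0x2F idx=23 entry=0x3B007 [P=1 RW=1 US=1 PS=0]
  L1: frame=0x3B idx=16 entry=0x3F007 [P=1 RW=1 US=1 PS=0]
  L2: frame=0x3F idx=23 entry=0x42005 [P=1 RW=0 US=1 PS=0]
  ✗ PROTECTION_VIOLATION  [3 reads]
#2 VA=0x603C0C8FC (r,user):
  L0: frame=0x2F idx=24 entry=0x46007 [P=1 RW=1 US=1 PS=0]
  L1: frame=0x46 idx=30 entry=0x48007 [P=1 RW=1 US=1 PS=0]
  L2: frame=0x48 idx=12 entry=0x4C007 [P=1 RW=1 US=1 PS=0]
  ⇒ phys 0x4C8FC  [3 reads]
#3 VA=0x683013D4B (w,kernel):
  L0: frame=0x2F idx=26 entry=0x50007 [P=1 RW=1 US=1 PS=0]
  L1: frame=0x50 idx=24 entry=0x51007 [P=1 RW=1 US=1 PS=0]
  L2: frame=0x51 idx=19 entry=0x53005 [P=1 RW=0 US=1 PS=0]
  ✗ PROTECTION_VIOLATION  [3 reads]

Entries read for #3: 3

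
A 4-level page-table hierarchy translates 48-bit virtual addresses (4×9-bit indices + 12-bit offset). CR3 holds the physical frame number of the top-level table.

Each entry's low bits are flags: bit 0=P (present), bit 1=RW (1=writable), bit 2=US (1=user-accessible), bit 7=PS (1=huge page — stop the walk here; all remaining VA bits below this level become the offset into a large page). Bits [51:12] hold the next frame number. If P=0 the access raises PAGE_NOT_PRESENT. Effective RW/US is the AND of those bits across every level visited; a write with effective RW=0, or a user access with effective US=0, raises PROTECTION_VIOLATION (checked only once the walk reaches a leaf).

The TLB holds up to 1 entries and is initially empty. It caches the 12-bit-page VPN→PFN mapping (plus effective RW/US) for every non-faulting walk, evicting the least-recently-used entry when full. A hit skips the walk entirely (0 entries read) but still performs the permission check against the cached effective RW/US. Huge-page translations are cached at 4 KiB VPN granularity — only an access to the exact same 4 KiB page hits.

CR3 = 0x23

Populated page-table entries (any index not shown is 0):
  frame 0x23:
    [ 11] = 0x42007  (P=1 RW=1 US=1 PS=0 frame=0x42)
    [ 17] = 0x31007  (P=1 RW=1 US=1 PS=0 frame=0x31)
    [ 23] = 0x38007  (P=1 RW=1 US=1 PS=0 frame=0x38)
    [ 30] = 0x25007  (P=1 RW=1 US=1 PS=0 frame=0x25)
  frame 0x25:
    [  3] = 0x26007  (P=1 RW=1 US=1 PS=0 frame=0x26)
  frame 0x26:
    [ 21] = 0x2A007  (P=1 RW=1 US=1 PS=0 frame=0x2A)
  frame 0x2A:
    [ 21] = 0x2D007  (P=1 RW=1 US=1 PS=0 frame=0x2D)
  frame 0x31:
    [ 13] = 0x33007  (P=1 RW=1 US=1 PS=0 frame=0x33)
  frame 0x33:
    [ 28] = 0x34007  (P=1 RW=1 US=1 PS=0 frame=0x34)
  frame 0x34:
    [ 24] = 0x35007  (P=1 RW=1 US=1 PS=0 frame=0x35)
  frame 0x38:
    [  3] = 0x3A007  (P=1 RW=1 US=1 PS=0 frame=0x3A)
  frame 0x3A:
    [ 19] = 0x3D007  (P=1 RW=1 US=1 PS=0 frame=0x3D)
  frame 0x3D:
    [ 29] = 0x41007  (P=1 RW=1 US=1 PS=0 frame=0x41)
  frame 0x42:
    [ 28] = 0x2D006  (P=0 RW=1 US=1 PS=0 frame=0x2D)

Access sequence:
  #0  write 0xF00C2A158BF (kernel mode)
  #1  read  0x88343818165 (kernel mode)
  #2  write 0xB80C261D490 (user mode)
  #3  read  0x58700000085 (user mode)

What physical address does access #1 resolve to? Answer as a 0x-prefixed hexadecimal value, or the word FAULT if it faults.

Per-access translation:
#0 VA=0xF00C2A158BF (w,kernel):
  L0 @0x23[30] → 0x25007  P=1,RW=1,US=1,PS=0
  L1 @0x25[3] → 0x26007  P=1,RW=1,US=1,PS=0
  L2 @0x26[21] → 0x2A007  P=1,RW=1,US=1,PS=0
  L3 @0x2A[21] → 0x2D007  P=1,RW=1,US=1,PS=0
  ✓ 0x2D8BF  — 4 lookups
#1 VA=0x88343818165 (r,kernel):
  L0 @0x23[17] → 0x31007  P=1,RW=1,US=1,PS=0
  L1 @0x31[13] → 0x33007  P=1,RW=1,US=1,PS=0
  L2 @0x33[28] → 0x34007  P=1,RW=1,US=1,PS=0
  L3 @0x34[24] → 0x35007  P=1,RW=1,US=1,PS=0
  ✓ 0x35165  — 4 lookups
#2 VA=0xB80C261D490 (w,user):
  L0 @0x23[23] → 0x38007  P=1,RW=1,US=1,PS=0
  L1 @0x38[3] → 0x3A007  P=1,RW=1,US=1,PS=0
  L2 @0x3A[19] → 0x3D007  P=1,RW=1,US=1,PS=0
  L3 @0x3D[29] → 0x41007  P=1,RW=1,US=1,PS=0
  ✓ 0x41490  — 4 lookups
#3 VA=0x58700000085 (r,user):
  L0 @0x23[11] → 0x42007  P=1,RW=1,US=1,PS=0
  L1 @0x42[28] → 0x2D006  P=0,RW=1,US=1,PS=0
  ✗ PAGE_NOT_PRESENT  [2 reads]

Access #1 PA: 0x35165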